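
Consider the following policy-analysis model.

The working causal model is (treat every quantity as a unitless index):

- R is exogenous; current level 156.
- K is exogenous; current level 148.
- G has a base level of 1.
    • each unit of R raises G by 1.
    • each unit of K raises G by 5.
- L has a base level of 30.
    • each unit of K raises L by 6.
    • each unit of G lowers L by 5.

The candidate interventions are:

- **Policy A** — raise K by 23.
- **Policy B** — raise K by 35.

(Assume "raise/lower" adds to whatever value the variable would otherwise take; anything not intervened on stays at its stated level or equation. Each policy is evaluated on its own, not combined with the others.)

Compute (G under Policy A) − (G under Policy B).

Policy A (K + 23):
  R = 156
  K = 148 + 23 = 171
  G = 1 + 156 + 5·171 = 1012
Policy B (K + 35):
  R = 156
  K = 148 + 35 = 183
  G = 1 + 156 + 5·183 = 1072
G: 1012 − 1072 = -60

-60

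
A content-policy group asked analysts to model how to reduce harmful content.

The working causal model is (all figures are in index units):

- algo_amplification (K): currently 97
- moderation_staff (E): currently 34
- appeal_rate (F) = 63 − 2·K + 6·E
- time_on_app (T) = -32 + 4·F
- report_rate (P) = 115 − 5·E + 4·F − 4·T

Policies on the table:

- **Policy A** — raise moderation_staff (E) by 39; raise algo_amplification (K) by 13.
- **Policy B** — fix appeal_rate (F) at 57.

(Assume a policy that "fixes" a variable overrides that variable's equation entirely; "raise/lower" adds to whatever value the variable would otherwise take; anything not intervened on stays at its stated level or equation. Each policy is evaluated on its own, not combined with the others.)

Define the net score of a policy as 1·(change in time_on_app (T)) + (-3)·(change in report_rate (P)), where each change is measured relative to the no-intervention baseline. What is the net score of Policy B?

-640

Baseline:
  K = 97
  E = 34
  F = 63 − 2·97 + 6·34 = 73
  T = -32 + 4·73 = 260
  P = 115 − 5·34 + 4·73 − 4·260 = -803
Policy B (F := 57):
  K = 97
  E = 34
  F = 57
  T = -32 + 4·57 = 196
  P = 115 − 5·34 + 4·57 − 4·196 = -611
ΔT = 196 − 260 = -64; ΔP = -611 − (-803) = 192
Score = 1·(-64) + (-3)·192 = -640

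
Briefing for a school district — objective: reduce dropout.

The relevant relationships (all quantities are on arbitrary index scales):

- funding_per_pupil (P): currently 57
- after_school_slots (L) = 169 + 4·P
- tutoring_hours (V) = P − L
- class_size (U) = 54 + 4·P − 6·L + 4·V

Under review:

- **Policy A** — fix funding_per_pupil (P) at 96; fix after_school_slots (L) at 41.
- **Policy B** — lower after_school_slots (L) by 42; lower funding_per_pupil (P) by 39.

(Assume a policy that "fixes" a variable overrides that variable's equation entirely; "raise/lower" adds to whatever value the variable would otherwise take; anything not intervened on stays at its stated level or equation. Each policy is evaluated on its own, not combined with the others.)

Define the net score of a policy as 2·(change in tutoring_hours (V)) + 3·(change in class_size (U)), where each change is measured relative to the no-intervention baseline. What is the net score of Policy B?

5322

Baseline:
  P = 57
  L = 169 + 4·57 = 397
  V = 0 + 57 − 397 = -340
  U = 54 + 4·57 − 6·397 + 4·(-340) = -3460
Policy B (L − 42, P − 39):
  P = 57 − 39 = 18
  L = 169 + 4·18 (−42 from intervention) = 199
  V = 0 + 18 − 199 = -181
  U = 54 + 4·18 − 6·199 + 4·(-181) = -1792
ΔV = -181 − (-340) = 159; ΔU = -1792 − (-3460) = 1668
Score = 2·159 + 3·1668 = 5322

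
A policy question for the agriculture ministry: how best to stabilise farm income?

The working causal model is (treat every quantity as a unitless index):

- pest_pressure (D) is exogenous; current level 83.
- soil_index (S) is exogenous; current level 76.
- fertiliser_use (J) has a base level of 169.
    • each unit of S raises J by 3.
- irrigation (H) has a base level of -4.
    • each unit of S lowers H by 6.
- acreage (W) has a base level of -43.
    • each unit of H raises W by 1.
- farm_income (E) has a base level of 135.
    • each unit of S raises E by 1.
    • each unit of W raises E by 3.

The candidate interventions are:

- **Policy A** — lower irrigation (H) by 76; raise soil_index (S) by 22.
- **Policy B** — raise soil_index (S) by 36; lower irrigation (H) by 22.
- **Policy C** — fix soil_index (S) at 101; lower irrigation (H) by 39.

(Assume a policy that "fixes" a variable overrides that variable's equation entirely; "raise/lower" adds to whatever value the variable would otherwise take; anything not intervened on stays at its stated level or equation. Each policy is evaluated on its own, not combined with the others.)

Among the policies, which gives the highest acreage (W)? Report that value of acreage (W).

Policy A (H − 76, S + 22):
  S = 76 + 22 = 98
  H = -4 − 6·98 (−76 from intervention) = -668
  W = -43 + (-668) = -711
Policy B (S + 36, H − 22):
  S = 76 + 36 = 112
  H = -4 − 6·112 (−22 from intervention) = -698
  W = -43 + (-698) = -741
Policy C (S := 101, H − 39):
  S = 101
  H = -4 − 6·101 (−39 from intervention) = -649
  W = -43 + (-649) = -692
Comparing — Policy A: W=-711, Policy B: W=-741, Policy C: W=-692. Highest is -692 (Policy C).

-692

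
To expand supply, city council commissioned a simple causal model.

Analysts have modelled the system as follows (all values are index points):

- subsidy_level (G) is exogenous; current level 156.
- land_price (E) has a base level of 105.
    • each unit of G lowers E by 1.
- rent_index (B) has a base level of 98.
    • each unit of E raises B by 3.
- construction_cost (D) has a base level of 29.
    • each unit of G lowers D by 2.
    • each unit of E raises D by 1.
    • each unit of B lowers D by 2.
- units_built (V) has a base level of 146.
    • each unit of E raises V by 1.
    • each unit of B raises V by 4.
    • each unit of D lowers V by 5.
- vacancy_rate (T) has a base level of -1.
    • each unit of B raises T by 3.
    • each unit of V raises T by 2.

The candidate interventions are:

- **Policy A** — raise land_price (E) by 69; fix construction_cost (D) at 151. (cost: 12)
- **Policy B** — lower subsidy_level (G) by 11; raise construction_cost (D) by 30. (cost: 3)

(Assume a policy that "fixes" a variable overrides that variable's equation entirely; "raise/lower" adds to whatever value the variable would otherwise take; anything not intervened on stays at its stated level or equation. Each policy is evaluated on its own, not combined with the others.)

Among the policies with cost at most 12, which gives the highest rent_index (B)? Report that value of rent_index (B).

152

Policy A (E + 69, D := 151):
  G = 156
  E = 105 − 156 (+69 from intervention) = 18
  B = 98 + 3·18 = 152
Policy B (G − 11, D + 30):
  G = 156 − 11 = 145
  E = 105 − 145 = -40
  B = 98 + 3·(-40) = -22
Comparing — Policy A: B=152, Policy B: B=-22. Highest is 152 (Policy A).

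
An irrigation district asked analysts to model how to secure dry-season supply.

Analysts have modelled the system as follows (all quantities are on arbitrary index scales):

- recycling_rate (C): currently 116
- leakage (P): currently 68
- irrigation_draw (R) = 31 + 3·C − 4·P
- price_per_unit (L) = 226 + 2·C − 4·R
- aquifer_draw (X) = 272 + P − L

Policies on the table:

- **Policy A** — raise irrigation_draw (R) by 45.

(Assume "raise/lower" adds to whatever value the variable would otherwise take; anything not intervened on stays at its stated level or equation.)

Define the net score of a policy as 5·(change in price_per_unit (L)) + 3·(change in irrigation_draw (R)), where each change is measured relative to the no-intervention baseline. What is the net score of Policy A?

Baseline:
  C = 116
  P = 68
  R = 31 + 3·116 − 4·68 = 107
  L = 226 + 2·116 − 4·107 = 30
Policy A (R + 45):
  C = 116
  P = 68
  R = 31 + 3·116 − 4·68 (+45 from intervention) = 152
  L = 226 + 2·116 − 4·152 = -150
ΔL = -150 − 30 = -180; ΔR = 152 − 107 = 45
Score = 5·(-180) + 3·45 = -765

-765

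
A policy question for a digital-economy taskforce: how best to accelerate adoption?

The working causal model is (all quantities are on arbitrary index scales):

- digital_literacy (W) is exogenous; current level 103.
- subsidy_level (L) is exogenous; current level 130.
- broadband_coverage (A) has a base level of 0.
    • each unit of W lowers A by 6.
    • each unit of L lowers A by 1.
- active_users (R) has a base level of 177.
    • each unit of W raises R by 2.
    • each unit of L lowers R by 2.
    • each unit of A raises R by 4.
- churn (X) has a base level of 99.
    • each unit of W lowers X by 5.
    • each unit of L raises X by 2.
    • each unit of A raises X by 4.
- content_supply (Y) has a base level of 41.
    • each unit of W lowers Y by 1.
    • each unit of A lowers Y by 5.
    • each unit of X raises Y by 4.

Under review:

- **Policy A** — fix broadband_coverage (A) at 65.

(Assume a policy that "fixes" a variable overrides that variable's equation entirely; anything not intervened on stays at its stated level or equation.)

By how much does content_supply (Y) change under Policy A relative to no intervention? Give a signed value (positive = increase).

8943

Baseline:
  W = 103
  L = 130
  A = 0 − 6·103 − 130 = -748
  X = 99 − 5·103 + 2·130 + 4·(-748) = -3148
  Y = 41 − 103 − 5·(-748) + 4·(-3148) = -8914
Policy A (A := 65):
  W = 103
  L = 130
  A = 65
  X = 99 − 5·103 + 2·130 + 4·65 = 104
  Y = 41 − 103 − 5·65 + 4·104 = 29
Change in Y: 29 − (-8914) = 8943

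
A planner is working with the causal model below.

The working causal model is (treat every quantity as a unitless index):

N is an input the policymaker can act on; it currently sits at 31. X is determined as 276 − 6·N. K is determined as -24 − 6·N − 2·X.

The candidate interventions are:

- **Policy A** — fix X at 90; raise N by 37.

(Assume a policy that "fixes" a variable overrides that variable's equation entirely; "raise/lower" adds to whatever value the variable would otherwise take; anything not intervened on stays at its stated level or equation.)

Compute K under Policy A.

-612

Policy A (X := 90, N + 37):
  N = 31 + 37 = 68
  X = 90
  K = -24 − 6·68 − 2·90 = -612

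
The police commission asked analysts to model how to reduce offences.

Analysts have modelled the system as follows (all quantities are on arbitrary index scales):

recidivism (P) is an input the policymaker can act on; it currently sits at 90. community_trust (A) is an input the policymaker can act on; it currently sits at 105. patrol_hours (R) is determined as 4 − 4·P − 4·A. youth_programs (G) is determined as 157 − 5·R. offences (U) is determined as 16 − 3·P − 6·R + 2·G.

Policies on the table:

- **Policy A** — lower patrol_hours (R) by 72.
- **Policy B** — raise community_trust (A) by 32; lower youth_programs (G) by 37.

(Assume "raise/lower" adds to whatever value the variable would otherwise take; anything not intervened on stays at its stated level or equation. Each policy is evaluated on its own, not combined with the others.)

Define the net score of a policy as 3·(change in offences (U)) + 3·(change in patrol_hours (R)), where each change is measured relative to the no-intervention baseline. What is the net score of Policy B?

Baseline:
  P = 90
  A = 105
  R = 4 − 4·90 − 4·105 = -776
  G = 157 − 5·(-776) = 4037
  U = 16 − 3·90 − 6·(-776) + 2·4037 = 12476
Policy B (A + 32, G − 37):
  P = 90
  A = 105 + 32 = 137
  R = 4 − 4·90 − 4·137 = -904
  G = 157 − 5·(-904) (−37 from intervention) = 4640
  U = 16 − 3·90 − 6·(-904) + 2·4640 = 14450
ΔU = 14450 − 12476 = 1974; ΔR = -904 − (-776) = -128
Score = 3·1974 + 3·(-128) = 5538

5538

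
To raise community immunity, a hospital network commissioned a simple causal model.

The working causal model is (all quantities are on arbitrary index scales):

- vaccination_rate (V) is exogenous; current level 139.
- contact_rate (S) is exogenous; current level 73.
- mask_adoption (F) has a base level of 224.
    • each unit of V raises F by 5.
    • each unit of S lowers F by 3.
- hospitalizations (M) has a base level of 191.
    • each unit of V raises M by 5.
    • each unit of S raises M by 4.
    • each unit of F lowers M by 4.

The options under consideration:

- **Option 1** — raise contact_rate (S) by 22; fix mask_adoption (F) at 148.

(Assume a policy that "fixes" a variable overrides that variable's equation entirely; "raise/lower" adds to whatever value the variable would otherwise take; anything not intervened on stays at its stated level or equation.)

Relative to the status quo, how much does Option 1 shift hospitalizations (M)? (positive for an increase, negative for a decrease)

2296

Baseline:
  V = 139
  S = 73
  F = 224 + 5·139 − 3·73 = 700
  M = 191 + 5·139 + 4·73 − 4·700 = -1622
Option 1 (S + 22, F := 148):
  V = 139
  S = 73 + 22 = 95
  F = 148
  M = 191 + 5·139 + 4·95 − 4·148 = 674
Change in M: 674 − (-1622) = 2296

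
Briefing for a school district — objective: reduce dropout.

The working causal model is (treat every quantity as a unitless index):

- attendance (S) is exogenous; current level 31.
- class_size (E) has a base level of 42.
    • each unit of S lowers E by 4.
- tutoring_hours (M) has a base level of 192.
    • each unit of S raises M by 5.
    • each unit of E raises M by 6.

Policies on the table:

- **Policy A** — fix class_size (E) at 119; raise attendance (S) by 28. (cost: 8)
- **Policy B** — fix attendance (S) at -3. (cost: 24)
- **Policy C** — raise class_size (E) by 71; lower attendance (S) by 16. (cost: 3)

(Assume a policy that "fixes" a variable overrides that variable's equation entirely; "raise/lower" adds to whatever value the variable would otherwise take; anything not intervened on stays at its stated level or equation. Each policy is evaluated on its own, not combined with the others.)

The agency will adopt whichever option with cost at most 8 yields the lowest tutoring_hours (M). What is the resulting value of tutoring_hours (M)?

585

Policy A (E := 119, S + 28):
  S = 31 + 28 = 59
  E = 119
  M = 192 + 5·59 + 6·119 = 1201
Policy C (E + 71, S − 16):
  S = 31 − 16 = 15
  E = 42 − 4·15 (+71 from intervention) = 53
  M = 192 + 5·15 + 6·53 = 585
Comparing — Policy A: M=1201, Policy C: M=585. Lowest is 585 (Policy C).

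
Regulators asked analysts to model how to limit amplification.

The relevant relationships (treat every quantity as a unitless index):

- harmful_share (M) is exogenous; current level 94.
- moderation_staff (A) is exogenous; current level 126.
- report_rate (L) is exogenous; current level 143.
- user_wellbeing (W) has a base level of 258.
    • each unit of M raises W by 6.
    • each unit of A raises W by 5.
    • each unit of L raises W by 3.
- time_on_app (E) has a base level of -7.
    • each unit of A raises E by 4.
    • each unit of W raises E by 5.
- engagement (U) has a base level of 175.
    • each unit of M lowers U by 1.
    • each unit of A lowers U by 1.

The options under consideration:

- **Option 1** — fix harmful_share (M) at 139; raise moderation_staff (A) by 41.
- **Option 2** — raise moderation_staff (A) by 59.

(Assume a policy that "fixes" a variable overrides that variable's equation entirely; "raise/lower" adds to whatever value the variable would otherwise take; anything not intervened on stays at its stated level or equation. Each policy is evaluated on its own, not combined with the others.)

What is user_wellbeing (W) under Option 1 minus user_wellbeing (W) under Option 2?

180

Option 1 (M := 139, A + 41):
  M = 139
  A = 126 + 41 = 167
  L = 143
  W = 258 + 6·139 + 5·167 + 3·143 = 2356
Option 2 (A + 59):
  M = 94
  A = 126 + 59 = 185
  L = 143
  W = 258 + 6·94 + 5·185 + 3·143 = 2176
W: 2356 − 2176 = 180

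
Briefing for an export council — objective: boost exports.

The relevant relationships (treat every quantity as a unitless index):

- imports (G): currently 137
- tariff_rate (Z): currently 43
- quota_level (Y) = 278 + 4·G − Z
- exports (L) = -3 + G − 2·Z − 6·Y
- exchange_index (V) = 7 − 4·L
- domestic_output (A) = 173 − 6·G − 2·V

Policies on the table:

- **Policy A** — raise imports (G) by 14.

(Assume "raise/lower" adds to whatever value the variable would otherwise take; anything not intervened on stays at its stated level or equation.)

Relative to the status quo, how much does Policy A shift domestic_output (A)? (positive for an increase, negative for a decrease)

-2660

Baseline:
  G = 137
  Z = 43
  Y = 278 + 4·137 − 43 = 783
  L = -3 + 137 − 2·43 − 6·783 = -4650
  V = 7 − 4·(-4650) = 18607
  A = 173 − 6·137 − 2·18607 = -37863
Policy A (G + 14):
  G = 137 + 14 = 151
  Z = 43
  Y = 278 + 4·151 − 43 = 839
  L = -3 + 151 − 2·43 − 6·839 = -4972
  V = 7 − 4·(-4972) = 19895
  A = 173 − 6·151 − 2·19895 = -40523
Change in A: -40523 − (-37863) = -2660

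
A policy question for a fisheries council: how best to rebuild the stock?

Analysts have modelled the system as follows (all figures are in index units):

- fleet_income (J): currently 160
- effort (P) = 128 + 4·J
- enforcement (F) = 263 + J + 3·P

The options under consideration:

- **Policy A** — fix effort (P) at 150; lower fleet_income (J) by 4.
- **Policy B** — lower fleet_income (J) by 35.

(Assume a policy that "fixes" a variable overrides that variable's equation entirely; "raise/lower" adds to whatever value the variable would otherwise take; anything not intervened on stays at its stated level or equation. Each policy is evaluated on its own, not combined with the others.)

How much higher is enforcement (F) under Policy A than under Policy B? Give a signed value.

-1403

Policy A (P := 150, J − 4):
  J = 160 − 4 = 156
  P = 150
  F = 263 + 156 + 3·150 = 869
Policy B (J − 35):
  J = 160 − 35 = 125
  P = 128 + 4·125 = 628
  F = 263 + 125 + 3·628 = 2272
F: 869 − 2272 = -1403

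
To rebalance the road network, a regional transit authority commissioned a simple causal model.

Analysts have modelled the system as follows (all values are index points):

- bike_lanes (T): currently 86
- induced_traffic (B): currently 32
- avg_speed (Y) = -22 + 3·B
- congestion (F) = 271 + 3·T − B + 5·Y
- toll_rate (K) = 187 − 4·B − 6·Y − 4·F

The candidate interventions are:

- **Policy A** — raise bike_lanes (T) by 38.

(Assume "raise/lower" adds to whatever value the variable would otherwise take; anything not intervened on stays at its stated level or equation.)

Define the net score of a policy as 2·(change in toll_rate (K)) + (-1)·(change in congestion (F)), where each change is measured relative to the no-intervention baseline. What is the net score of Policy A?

Baseline:
  T = 86
  B = 32
  Y = -22 + 3·32 = 74
  F = 271 + 3·86 − 32 + 5·74 = 867
  K = 187 − 4·32 − 6·74 − 4·867 = -3853
Policy A (T + 38):
  T = 86 + 38 = 124
  B = 32
  Y = -22 + 3·32 = 74
  F = 271 + 3·124 − 32 + 5·74 = 981
  K = 187 − 4·32 − 6·74 − 4·981 = -4309
ΔK = -4309 − (-3853) = -456; ΔF = 981 − 867 = 114
Score = 2·(-456) + (-1)·114 = -1026

-1026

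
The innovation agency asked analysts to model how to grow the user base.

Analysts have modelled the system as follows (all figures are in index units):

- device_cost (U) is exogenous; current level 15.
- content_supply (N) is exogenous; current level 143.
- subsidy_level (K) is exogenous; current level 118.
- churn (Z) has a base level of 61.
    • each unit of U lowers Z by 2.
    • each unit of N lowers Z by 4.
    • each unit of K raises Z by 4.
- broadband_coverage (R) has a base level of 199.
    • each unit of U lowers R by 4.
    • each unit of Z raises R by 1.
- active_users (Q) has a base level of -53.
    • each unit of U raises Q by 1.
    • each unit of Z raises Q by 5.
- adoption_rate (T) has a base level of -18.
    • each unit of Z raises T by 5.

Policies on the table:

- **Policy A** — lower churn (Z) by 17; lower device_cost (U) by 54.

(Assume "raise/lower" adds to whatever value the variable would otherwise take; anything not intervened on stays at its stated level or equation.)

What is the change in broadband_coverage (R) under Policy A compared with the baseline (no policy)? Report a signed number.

Baseline:
  U = 15
  N = 143
  K = 118
  Z = 61 − 2·15 − 4·143 + 4·118 = -69
  R = 199 − 4·15 + (-69) = 70
Policy A (Z − 17, U − 54):
  U = 15 − 54 = -39
  N = 143
  K = 118
  Z = 61 − 2·(-39) − 4·143 + 4·118 (−17 from intervention) = 22
  R = 199 − 4·(-39) + 22 = 377
Change in R: 377 − 70 = 307

307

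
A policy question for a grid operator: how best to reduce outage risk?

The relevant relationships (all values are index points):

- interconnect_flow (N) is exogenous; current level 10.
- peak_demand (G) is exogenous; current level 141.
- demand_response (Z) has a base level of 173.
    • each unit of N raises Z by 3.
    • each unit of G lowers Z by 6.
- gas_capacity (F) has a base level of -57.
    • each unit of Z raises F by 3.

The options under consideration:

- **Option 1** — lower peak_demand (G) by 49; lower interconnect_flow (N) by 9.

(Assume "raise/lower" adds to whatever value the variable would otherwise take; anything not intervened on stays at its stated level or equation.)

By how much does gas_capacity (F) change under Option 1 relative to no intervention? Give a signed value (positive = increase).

Baseline:
  N = 10
  G = 141
  Z = 173 + 3·10 − 6·141 = -643
  F = -57 + 3·(-643) = -1986
Option 1 (G − 49, N − 9):
  N = 10 − 9 = 1
  G = 141 − 49 = 92
  Z = 173 + 3·1 − 6·92 = -376
  F = -57 + 3·(-376) = -1185
Change in F: -1185 − (-1986) = 801

801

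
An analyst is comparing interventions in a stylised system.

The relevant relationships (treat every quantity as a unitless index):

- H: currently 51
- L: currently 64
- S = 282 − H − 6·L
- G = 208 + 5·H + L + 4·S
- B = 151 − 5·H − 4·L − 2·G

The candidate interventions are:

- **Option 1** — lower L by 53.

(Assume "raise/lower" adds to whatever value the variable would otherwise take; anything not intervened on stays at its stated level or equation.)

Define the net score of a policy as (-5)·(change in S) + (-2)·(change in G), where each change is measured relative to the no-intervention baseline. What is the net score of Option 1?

-4028

Baseline:
  H = 51
  L = 64
  S = 282 − 51 − 6·64 = -153
  G = 208 + 5·51 + 64 + 4·(-153) = -85
Option 1 (L − 53):
  H = 51
  L = 64 − 53 = 11
  S = 282 − 51 − 6·11 = 165
  G = 208 + 5·51 + 11 + 4·165 = 1134
ΔS = 165 − (-153) = 318; ΔG = 1134 − (-85) = 1219
Score = (-5)·318 + (-2)·1219 = -4028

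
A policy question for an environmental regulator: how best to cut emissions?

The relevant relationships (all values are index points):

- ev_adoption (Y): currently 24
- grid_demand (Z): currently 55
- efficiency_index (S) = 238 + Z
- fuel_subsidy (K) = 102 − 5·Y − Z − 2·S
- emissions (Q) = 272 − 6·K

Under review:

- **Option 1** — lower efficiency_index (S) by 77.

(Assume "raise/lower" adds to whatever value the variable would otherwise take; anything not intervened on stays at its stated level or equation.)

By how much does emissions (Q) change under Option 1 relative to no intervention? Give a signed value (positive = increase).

Baseline:
  Y = 24
  Z = 55
  S = 238 + 55 = 293
  K = 102 − 5·24 − 55 − 2·293 = -659
  Q = 272 − 6·(-659) = 4226
Option 1 (S − 77):
  Y = 24
  Z = 55
  S = 238 + 55 (−77 from intervention) = 216
  K = 102 − 5·24 − 55 − 2·216 = -505
  Q = 272 − 6·(-505) = 3302
Change in Q: 3302 − 4226 = -924

-924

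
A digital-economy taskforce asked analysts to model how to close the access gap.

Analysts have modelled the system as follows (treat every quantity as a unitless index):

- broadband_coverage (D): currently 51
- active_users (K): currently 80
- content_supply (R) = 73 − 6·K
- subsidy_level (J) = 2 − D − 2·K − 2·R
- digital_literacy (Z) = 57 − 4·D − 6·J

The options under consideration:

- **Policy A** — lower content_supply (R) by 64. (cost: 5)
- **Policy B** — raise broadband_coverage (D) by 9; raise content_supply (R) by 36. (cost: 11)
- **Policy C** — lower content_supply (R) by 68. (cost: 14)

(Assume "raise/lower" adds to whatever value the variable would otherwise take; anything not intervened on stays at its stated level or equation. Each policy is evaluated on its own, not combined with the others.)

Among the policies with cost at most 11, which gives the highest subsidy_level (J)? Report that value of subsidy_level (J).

733

Policy A (R − 64):
  D = 51
  K = 80
  R = 73 − 6·80 (−64 from intervention) = -471
  J = 2 − 51 − 2·80 − 2·(-471) = 733
Policy B (D + 9, R + 36):
  D = 51 + 9 = 60
  K = 80
  R = 73 − 6·80 (+36 from intervention) = -371
  J = 2 − 60 − 2·80 − 2·(-371) = 524
Comparing — Policy A: J=733, Policy B: J=524. Highest is 733 (Policy A).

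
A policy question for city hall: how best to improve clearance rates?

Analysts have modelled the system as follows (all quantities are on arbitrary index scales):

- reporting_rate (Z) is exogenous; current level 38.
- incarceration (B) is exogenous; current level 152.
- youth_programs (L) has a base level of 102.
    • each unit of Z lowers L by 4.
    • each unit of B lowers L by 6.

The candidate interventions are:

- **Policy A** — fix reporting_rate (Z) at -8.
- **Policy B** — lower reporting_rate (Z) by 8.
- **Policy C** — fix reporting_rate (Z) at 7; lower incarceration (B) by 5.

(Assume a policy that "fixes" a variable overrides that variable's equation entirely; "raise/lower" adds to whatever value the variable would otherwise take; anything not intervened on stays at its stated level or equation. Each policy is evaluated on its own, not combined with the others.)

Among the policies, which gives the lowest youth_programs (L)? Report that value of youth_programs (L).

-930

Policy A (Z := -8):
  Z = -8
  B = 152
  L = 102 − 4·(-8) − 6·152 = -778
Policy B (Z − 8):
  Z = 38 − 8 = 30
  B = 152
  L = 102 − 4·30 − 6·152 = -930
Policy C (Z := 7, B − 5):
  Z = 7
  B = 152 − 5 = 147
  L = 102 − 4·7 − 6·147 = -808
Comparing — Policy A: L=-778, Policy B: L=-930, Policy C: L=-808. Lowest is -930 (Policy B).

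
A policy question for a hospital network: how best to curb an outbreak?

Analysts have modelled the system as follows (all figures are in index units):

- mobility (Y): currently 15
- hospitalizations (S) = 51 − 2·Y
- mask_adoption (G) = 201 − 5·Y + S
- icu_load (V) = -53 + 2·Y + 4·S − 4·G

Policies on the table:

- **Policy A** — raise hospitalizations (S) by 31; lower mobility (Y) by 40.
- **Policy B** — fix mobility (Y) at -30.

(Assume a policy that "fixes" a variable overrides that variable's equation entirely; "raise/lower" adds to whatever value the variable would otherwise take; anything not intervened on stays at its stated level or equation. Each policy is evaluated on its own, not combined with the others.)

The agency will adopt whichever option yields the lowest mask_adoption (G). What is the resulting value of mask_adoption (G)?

Policy A (S + 31, Y − 40):
  Y = 15 − 40 = -25
  S = 51 − 2·(-25) (+31 from intervention) = 132
  G = 201 − 5·(-25) + 132 = 458
Policy B (Y := -30):
  Y = -30
  S = 51 − 2·(-30) = 111
  G = 201 − 5·(-30) + 111 = 462
Comparing — Policy A: G=458, Policy B: G=462. Lowest is 458 (Policy A).

458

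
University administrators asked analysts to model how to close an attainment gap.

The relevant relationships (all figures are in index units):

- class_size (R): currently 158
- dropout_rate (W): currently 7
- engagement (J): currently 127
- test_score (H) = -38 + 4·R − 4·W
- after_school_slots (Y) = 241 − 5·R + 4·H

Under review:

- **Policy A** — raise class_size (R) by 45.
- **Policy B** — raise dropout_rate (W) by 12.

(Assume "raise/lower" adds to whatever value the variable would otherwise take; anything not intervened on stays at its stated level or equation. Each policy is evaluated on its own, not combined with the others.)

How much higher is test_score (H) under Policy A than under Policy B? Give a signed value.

Policy A (R + 45):
  R = 158 + 45 = 203
  W = 7
  H = -38 + 4·203 − 4·7 = 746
Policy B (W + 12):
  R = 158
  W = 7 + 12 = 19
  H = -38 + 4·158 − 4·19 = 518
H: 746 − 518 = 228

228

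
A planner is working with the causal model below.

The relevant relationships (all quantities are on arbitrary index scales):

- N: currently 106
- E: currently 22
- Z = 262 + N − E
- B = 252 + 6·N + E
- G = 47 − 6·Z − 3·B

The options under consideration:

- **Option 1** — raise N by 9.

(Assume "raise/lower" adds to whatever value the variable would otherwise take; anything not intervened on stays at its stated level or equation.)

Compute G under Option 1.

-4975

Option 1 (N + 9):
  N = 106 + 9 = 115
  E = 22
  Z = 262 + 115 − 22 = 355
  B = 252 + 6·115 + 22 = 964
  G = 47 − 6·355 − 3·964 = -4975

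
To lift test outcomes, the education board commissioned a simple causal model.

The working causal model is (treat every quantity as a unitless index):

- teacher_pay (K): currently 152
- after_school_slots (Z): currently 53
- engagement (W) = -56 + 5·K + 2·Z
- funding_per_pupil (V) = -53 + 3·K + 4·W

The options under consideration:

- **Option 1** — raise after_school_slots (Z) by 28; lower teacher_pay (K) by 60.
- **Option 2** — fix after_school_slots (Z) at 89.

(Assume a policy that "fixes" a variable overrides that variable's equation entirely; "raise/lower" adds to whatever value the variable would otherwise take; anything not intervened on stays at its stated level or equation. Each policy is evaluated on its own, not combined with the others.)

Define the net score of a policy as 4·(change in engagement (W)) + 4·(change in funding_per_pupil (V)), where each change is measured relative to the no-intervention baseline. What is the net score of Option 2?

1440

Baseline:
  K = 152
  Z = 53
  W = -56 + 5·152 + 2·53 = 810
  V = -53 + 3·152 + 4·810 = 3643
Option 2 (Z := 89):
  K = 152
  Z = 89
  W = -56 + 5·152 + 2·89 = 882
  V = -53 + 3·152 + 4·882 = 3931
ΔW = 882 − 810 = 72; ΔV = 3931 − 3643 = 288
Score = 4·72 + 4·288 = 1440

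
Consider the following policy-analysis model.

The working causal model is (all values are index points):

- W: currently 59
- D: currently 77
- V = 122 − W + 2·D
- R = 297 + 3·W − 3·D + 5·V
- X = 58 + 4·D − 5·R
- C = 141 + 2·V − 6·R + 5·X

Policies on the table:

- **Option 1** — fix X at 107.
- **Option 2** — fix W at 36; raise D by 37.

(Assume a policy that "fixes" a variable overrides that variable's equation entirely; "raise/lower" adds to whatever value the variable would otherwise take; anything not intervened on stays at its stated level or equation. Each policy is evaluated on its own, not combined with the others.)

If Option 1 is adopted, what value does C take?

-6858

Option 1 (X := 107):
  W = 59
  D = 77
  V = 122 − 59 + 2·77 = 217
  R = 297 + 3·59 − 3·77 + 5·217 = 1328
  X = 107
  C = 141 + 2·217 − 6·1328 + 5·107 = -6858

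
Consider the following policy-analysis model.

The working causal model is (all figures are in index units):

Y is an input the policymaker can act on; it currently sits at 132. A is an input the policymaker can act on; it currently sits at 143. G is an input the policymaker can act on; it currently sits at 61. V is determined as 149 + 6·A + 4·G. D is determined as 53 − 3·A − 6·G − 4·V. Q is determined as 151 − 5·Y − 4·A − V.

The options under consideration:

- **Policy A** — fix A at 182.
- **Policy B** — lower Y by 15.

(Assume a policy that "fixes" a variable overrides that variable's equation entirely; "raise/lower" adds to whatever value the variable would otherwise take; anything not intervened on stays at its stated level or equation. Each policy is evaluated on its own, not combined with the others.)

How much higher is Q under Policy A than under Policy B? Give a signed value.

Policy A (A := 182):
  Y = 132
  A = 182
  G = 61
  V = 149 + 6·182 + 4·61 = 1485
  Q = 151 − 5·132 − 4·182 − 1485 = -2722
Policy B (Y − 15):
  Y = 132 − 15 = 117
  A = 143
  G = 61
  V = 149 + 6·143 + 4·61 = 1251
  Q = 151 − 5·117 − 4·143 − 1251 = -2257
Q: -2722 − (-2257) = -465

-465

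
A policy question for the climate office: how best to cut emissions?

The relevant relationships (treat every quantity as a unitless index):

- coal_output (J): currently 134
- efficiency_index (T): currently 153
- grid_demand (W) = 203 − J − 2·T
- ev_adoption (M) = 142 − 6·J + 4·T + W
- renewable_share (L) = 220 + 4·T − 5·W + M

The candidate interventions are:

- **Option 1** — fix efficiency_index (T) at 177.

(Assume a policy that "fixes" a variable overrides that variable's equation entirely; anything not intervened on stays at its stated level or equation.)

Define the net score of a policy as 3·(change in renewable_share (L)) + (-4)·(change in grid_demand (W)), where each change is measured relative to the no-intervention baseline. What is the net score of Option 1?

Baseline:
  J = 134
  T = 153
  W = 203 − 134 − 2·153 = -237
  M = 142 − 6·134 + 4·153 + (-237) = -287
  L = 220 + 4·153 − 5·(-237) + (-287) = 1730
Option 1 (T := 177):
  J = 134
  T = 177
  W = 203 − 134 − 2·177 = -285
  M = 142 − 6·134 + 4·177 + (-285) = -239
  L = 220 + 4·177 − 5·(-285) + (-239) = 2114
ΔL = 2114 − 1730 = 384; ΔW = -285 − (-237) = -48
Score = 3·384 + (-4)·(-48) = 1344

1344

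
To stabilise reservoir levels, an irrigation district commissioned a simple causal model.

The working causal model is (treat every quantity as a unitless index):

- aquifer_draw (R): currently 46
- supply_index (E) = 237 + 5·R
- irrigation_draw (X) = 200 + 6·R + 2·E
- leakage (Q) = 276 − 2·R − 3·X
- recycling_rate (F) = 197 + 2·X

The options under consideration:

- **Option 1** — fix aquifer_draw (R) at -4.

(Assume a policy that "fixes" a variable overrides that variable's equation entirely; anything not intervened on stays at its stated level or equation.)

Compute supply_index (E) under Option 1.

Option 1 (R := -4):
  R = -4
  E = 237 + 5·(-4) = 217

217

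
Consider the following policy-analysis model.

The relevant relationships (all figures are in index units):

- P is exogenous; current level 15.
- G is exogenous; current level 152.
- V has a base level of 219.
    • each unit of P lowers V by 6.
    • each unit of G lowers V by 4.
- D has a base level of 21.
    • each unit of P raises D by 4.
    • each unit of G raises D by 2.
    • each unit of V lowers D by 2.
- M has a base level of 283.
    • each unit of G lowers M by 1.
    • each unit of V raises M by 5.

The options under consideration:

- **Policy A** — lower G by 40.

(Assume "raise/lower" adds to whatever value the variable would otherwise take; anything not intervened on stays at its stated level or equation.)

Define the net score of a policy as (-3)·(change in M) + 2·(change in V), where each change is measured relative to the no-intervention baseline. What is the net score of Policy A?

-2200

Baseline:
  P = 15
  G = 152
  V = 219 − 6·15 − 4·152 = -479
  M = 283 − 152 + 5·(-479) = -2264
Policy A (G − 40):
  P = 15
  G = 152 − 40 = 112
  V = 219 − 6·15 − 4·112 = -319
  M = 283 − 112 + 5·(-319) = -1424
ΔM = -1424 − (-2264) = 840; ΔV = -319 − (-479) = 160
Score = (-3)·840 + 2·160 = -2200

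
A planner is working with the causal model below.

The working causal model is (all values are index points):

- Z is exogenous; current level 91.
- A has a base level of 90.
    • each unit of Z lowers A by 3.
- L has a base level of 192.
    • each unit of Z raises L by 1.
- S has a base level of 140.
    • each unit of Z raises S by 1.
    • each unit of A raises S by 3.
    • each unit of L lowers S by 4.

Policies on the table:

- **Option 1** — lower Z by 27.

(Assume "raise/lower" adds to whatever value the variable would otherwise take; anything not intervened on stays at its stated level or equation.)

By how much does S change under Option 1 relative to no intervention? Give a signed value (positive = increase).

324

Baseline:
  Z = 91
  A = 90 − 3·91 = -183
  L = 192 + 91 = 283
  S = 140 + 91 + 3·(-183) − 4·283 = -1450
Option 1 (Z − 27):
  Z = 91 − 27 = 64
  A = 90 − 3·64 = -102
  L = 192 + 64 = 256
  S = 140 + 64 + 3·(-102) − 4·256 = -1126
Change in S: -1126 − (-1450) = 324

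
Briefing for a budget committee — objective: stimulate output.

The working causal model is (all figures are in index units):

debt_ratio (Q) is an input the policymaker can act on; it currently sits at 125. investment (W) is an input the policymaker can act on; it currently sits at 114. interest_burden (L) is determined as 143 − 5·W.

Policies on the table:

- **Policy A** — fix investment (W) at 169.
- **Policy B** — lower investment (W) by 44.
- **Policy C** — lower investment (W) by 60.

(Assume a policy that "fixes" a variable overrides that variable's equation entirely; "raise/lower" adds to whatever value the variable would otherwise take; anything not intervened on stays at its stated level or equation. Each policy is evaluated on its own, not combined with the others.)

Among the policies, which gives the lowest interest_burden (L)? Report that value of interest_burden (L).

-702

Policy A (W := 169):
  W = 169
  L = 143 − 5·169 = -702
Policy B (W − 44):
  W = 114 − 44 = 70
  L = 143 − 5·70 = -207
Policy C (W − 60):
  W = 114 − 60 = 54
  L = 143 − 5·54 = -127
Comparing — Policy A: L=-702, Policy B: L=-207, Policy C: L=-127. Lowest is -702 (Policy A).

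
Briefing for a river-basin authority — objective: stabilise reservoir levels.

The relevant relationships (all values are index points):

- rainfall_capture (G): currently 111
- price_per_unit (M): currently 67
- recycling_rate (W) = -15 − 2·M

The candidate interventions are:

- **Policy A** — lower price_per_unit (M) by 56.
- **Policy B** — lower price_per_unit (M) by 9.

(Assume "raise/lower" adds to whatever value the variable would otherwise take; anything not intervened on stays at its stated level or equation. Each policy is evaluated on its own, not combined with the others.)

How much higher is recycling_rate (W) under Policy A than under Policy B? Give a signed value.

Policy A (M − 56):
  M = 67 − 56 = 11
  W = -15 − 2·11 = -37
Policy B (M − 9):
  M = 67 − 9 = 58
  W = -15 − 2·58 = -131
W: -37 − (-131) = 94

94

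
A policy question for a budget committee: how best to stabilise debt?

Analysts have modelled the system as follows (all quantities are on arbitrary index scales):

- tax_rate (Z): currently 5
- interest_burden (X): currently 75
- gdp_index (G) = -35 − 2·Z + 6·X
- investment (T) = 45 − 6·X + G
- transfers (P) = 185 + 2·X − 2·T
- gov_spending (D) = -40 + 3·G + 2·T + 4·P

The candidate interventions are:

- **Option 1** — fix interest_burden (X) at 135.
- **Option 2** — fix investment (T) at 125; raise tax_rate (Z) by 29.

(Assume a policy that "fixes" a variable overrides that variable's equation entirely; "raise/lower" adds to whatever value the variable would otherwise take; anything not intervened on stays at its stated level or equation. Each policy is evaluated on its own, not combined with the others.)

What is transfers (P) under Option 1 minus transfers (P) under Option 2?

370

Option 1 (X := 135):
  Z = 5
  X = 135
  G = -35 − 2·5 + 6·135 = 765
  T = 45 − 6·135 + 765 = 0
  P = 185 + 2·135 − 2·0 = 455
Option 2 (T := 125, Z + 29):
  Z = 5 + 29 = 34
  X = 75
  G = -35 − 2·34 + 6·75 = 347
  T = 125
  P = 185 + 2·75 − 2·125 = 85
P: 455 − 85 = 370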